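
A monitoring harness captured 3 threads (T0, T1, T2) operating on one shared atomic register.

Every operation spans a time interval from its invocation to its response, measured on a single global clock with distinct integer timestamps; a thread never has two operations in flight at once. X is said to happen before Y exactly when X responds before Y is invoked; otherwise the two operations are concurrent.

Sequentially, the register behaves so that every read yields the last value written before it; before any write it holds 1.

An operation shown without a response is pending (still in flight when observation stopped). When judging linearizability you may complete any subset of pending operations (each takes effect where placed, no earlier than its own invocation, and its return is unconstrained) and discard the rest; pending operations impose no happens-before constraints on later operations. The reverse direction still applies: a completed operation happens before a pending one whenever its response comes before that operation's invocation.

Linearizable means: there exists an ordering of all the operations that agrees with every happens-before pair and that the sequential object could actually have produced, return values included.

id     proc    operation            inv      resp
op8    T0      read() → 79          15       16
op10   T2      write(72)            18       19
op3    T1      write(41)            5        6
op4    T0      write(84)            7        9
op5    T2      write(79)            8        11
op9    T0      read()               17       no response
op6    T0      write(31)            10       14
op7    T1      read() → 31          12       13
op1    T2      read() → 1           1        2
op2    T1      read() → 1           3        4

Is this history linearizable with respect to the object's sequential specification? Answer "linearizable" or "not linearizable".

through event 15 a valid linearization exists; event 16 (op8 responding at time 16) ends that
5 orders of the 8 completed atomic register ops respect real time; none is legal
sample order op1, op2, op3, op4, op5, op6, op7, op8 stalls at step 8 — op8 read() → 79 has no legal effect
sample order op1, op2, op3, op4, op5, op7, op6, op8 stalls at step 6 — op7 read() → 31 has no legal effect

not linearizable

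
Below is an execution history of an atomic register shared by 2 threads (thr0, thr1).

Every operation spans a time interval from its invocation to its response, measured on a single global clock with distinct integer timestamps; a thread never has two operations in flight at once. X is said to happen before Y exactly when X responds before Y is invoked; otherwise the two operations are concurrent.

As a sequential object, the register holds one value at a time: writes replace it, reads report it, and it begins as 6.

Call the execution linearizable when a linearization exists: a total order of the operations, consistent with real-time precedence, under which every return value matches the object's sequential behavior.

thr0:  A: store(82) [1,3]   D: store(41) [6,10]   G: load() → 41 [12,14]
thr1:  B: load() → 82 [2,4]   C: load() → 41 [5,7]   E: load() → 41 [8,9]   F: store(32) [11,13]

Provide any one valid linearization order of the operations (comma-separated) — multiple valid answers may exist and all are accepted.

A, B, D, C, E, G, F

after step 1 (A store(82)): value 82
after step 2 (B load() → 82): value 82
after step 3 (D store(41)): value 41
after step 4 (C load() → 41): value 41
after step 5 (E load() → 41): value 41
after step 6 (G load() → 41): value 41
after step 7 (F store(32)): value 32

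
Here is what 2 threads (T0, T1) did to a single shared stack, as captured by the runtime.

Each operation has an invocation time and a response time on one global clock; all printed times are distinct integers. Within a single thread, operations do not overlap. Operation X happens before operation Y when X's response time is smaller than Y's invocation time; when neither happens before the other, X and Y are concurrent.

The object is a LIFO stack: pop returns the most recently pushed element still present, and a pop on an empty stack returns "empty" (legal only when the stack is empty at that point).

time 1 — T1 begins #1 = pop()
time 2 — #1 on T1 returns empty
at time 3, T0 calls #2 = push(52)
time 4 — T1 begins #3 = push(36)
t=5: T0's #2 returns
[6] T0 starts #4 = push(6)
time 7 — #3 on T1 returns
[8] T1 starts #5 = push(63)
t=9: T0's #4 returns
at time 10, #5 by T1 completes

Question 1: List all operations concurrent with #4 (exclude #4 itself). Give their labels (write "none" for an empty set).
#4 runs from 6 to 9; window-overlapping ops are concurrent
#1 [1,2]: before
#2 [3,5]: before
#3 [4,7]: concurrent
#5 [8,10]: concurrent

#3, #5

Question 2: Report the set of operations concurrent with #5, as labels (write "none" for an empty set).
overlap test against #5 [8,10]: concurrent iff the interval meets 8..10
#1 [1,2]: before
#2 [3,5]: before
#3 [4,7]: before
#4 [6,9]: concurrent

#4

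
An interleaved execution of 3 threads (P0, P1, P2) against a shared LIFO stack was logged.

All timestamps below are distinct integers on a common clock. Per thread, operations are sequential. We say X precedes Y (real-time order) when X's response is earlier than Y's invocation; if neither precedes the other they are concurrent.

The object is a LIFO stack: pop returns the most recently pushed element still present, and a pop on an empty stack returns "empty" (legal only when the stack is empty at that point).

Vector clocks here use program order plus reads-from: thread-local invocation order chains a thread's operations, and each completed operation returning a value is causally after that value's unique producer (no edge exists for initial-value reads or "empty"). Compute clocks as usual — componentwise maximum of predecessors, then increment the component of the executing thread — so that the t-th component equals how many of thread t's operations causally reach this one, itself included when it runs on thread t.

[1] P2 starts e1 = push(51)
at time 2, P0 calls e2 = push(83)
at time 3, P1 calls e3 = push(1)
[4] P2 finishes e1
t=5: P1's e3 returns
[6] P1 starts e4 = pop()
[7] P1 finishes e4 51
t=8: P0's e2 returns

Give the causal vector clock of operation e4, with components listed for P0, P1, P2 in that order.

invoked at 1, e1 has no predecessors; its own P2 bump gives (0, 0, 1)
invoked at 3, e3 has no predecessors; its own P1 bump gives (0, 1, 0)
invoked at 2, e2 has no predecessors; its own P0 bump gives (1, 0, 0)
e4 (invocation 6): componentwise max over VC(e1)=(0, 0, 1), VC(e3)=(0, 1, 0), +1 at P1, giving (0, 2, 1)
target: VC(e4) = (0, 2, 1)

(0, 2, 1)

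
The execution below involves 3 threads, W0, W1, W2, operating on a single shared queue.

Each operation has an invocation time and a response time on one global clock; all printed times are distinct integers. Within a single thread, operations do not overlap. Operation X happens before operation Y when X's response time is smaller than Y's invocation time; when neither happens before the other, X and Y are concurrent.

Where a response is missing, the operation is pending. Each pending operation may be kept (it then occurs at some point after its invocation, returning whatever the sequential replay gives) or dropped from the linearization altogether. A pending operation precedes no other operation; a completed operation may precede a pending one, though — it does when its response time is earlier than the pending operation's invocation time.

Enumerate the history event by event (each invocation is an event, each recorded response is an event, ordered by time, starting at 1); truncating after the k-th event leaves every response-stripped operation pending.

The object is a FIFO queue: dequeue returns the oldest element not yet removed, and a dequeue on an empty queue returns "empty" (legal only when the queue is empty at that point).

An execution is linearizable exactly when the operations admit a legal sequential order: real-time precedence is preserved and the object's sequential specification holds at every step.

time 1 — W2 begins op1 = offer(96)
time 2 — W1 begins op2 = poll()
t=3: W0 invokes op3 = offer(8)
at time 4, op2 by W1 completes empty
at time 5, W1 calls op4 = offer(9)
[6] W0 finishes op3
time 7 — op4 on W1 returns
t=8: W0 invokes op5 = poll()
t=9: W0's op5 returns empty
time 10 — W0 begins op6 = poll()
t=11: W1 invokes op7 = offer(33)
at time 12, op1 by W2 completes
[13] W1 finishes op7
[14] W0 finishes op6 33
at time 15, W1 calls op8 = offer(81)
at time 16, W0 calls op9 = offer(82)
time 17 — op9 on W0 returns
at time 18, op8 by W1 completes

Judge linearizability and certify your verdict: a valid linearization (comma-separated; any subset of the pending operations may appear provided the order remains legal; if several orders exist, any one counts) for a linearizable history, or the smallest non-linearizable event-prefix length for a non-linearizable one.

not linearizable — minimal violating prefix: 9 events

events 1..8 are fine; event 9 — the response of op5 at time 9 — makes the prefix non-linearizable
checked exhaustively: 3 real-time-consistent orders of 4 completed operations, zero legal queue replays
completion choices over the 1 pending operation (op1) were checked; none helps
sample order op2, op3, op4, op5 (pending dropped) stalls at step 4 — op5 poll() → empty has no legal effect
sample order op2, op4, op3, op5 (pending dropped) stalls at step 4 — op5 poll() → empty has no legal effect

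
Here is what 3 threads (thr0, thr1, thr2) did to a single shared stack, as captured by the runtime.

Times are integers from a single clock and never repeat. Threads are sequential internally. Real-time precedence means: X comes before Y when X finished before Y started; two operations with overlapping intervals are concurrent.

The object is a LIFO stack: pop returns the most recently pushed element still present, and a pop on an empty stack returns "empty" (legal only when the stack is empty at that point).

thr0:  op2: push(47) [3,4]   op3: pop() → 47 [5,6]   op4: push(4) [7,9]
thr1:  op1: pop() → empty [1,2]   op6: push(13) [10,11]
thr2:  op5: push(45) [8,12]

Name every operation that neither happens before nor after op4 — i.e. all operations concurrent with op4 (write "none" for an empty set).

overlap test against op4 [7,9]: concurrent iff the interval meets 7..9
op1 [1,2]: before
op2 [3,4]: before
op3 [5,6]: before
op5 [8,12]: concurrent
op6 [10,11]: after

op5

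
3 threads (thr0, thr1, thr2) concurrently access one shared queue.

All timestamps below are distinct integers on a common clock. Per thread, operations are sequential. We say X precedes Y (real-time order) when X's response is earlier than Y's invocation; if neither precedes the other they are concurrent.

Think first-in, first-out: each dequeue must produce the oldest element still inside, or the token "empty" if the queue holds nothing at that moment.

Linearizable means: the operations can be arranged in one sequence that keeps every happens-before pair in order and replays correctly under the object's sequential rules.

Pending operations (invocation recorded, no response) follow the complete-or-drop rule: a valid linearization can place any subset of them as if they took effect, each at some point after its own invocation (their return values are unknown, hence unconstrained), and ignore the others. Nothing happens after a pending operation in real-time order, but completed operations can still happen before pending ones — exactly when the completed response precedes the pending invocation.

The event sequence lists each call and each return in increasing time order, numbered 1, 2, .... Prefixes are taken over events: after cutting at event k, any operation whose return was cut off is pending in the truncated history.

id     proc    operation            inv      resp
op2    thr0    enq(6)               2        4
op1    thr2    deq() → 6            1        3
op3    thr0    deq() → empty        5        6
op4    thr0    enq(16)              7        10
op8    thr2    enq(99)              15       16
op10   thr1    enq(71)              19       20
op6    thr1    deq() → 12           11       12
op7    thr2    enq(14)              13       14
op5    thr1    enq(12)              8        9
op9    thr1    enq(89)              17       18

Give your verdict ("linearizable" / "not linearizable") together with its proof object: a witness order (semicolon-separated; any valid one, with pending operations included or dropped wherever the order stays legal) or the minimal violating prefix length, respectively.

linearizable — witness: op2; op1; op3; op5; op4; op6; op7; op8; op9; op10

after step 1 (op2 enq(6)): queue <6>
after step 2 (op1 deq() → 6): queue <>
after step 3 (op3 deq() → empty): queue <>
after step 4 (op5 enq(12)): queue <12>
after step 5 (op4 enq(16)): queue <12,16>
after step 6 (op6 deq() → 12): queue <16>
after step 7 (op7 enq(14)): queue <16,14>
after step 8 (op8 enq(99)): queue <16,14,99>
after step 9 (op9 enq(89)): queue <16,14,99,89>
after step 10 (op10 enq(71)): queue <16,14,99,89,71>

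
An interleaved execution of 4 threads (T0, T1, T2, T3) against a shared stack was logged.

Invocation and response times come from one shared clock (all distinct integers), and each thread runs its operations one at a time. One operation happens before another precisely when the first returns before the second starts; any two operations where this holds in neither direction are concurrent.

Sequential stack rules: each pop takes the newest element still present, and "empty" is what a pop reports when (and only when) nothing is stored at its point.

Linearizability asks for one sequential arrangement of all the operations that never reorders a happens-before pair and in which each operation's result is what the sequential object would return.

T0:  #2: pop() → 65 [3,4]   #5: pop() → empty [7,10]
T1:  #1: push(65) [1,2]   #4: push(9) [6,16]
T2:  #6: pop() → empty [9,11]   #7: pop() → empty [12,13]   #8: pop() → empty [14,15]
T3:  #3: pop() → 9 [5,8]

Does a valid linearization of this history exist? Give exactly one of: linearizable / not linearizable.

linearizable

a witness: #1, #2, #4, #3, #5, #6, #7, #8
step 1: #1 push(65) — stack <65>
step 2: #2 pop() → 65 — stack <>
step 3: #4 push(9) — stack <9>
step 4: #3 pop() → 9 — stack <>
step 5: #5 pop() → empty — stack <>
step 6: #6 pop() → empty — stack <>
step 7: #7 pop() → empty — stack <>
step 8: #8 pop() → empty — stack <>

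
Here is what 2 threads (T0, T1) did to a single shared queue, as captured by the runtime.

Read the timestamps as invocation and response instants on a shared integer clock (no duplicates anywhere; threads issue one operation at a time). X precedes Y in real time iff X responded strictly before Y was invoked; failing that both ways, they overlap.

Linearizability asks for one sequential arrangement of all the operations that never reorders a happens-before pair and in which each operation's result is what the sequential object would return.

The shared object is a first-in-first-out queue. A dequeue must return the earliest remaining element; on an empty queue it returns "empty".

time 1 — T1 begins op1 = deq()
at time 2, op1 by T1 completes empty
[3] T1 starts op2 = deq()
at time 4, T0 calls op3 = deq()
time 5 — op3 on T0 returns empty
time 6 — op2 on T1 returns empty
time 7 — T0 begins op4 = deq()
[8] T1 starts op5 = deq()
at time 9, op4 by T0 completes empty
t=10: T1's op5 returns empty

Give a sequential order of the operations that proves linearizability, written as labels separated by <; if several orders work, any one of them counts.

step 1: op1 deq() → empty — queue <>
step 2: op2 deq() → empty — queue <>
step 3: op3 deq() → empty — queue <>
step 4: op4 deq() → empty — queue <>
step 5: op5 deq() → empty — queue <>

op1 < op2 < op3 < op4 < op5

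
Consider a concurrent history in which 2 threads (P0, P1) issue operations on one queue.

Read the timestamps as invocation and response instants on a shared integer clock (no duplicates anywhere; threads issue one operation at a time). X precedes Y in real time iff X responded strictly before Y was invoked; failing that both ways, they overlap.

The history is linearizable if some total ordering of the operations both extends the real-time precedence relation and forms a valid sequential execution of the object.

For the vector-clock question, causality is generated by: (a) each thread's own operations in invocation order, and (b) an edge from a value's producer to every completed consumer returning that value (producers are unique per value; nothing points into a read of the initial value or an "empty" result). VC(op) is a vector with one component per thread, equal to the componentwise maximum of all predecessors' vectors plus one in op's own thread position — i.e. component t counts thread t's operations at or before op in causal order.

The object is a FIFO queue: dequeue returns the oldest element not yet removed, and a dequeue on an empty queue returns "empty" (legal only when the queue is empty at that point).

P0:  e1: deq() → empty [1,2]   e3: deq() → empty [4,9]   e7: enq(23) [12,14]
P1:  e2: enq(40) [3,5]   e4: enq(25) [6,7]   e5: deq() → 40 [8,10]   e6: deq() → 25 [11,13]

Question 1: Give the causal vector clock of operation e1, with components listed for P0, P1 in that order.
(1, 0)

e2 (invocation 3): nothing precedes it; P1's component alone gives (0, 1)
e1 (invocation 1): nothing precedes it; P0's component alone gives (1, 0)
from VC(e2)=(0, 1), e4 (invoked 6) maxes components and bumps P1 → (0, 2)
from VC(e1)=(1, 0), e3 (invoked 4) maxes components and bumps P0 → (2, 0)
from VC(e2)=(0, 1), VC(e4)=(0, 2), e5 (invoked 8) maxes components and bumps P1 → (0, 3)
from VC(e3)=(2, 0), e7 (invoked 12) maxes components and bumps P0 → (3, 0)
from VC(e4)=(0, 2), VC(e5)=(0, 3), e6 (invoked 11) maxes components and bumps P1 → (0, 4)
target: VC(e1) = (1, 0)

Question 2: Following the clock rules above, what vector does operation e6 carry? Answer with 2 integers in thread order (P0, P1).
(0, 4)

root op e2, invoked 3: fresh clock plus P1's own tick → (0, 1)
root op e1, invoked 1: fresh clock plus P0's own tick → (1, 0)
invoked at 6, e4 merges VC(e2)=(0, 1) and bumps P1's slot → (0, 2)
invoked at 4, e3 merges VC(e1)=(1, 0) and bumps P0's slot → (2, 0)
invoked at 8, e5 merges VC(e2)=(0, 1), VC(e4)=(0, 2) and bumps P1's slot → (0, 3)
invoked at 12, e7 merges VC(e3)=(2, 0) and bumps P0's slot → (3, 0)
invoked at 11, e6 merges VC(e4)=(0, 2), VC(e5)=(0, 3) and bumps P1's slot → (0, 4)
target: VC(e6) = (0, 4)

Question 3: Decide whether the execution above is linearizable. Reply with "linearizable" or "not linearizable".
linearizable

one valid linearization: e1, e3, e2, e4, e5, e6, e7
1. e1 deq() → empty, leaving queue <>
2. e3 deq() → empty, leaving queue <>
3. e2 enq(40), leaving queue <40>
4. e4 enq(25), leaving queue <40,25>
5. e5 deq() → 40, leaving queue <25>
6. e6 deq() → 25, leaving queue <>
7. e7 enq(23), leaving queue <23>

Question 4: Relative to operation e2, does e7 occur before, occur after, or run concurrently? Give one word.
after

e7 spans [12,14], e2 spans [3,5]
resp(e2)=5 < inv(e7)=12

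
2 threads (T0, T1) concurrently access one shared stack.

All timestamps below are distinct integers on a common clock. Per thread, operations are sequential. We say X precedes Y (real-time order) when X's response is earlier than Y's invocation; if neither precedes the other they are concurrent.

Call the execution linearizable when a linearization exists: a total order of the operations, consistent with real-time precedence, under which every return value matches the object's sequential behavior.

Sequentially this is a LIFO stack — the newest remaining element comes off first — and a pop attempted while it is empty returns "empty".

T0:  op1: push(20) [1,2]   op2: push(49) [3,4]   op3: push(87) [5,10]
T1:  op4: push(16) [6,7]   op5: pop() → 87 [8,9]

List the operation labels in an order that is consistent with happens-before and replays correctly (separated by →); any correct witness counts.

op1 → op2 → op4 → op3 → op5

1. op1 push(20), leaving stack <20>
2. op2 push(49), leaving stack <20,49>
3. op4 push(16), leaving stack <20,49,16>
4. op3 push(87), leaving stack <20,49,16,87>
5. op5 pop() → 87, leaving stack <20,49,16>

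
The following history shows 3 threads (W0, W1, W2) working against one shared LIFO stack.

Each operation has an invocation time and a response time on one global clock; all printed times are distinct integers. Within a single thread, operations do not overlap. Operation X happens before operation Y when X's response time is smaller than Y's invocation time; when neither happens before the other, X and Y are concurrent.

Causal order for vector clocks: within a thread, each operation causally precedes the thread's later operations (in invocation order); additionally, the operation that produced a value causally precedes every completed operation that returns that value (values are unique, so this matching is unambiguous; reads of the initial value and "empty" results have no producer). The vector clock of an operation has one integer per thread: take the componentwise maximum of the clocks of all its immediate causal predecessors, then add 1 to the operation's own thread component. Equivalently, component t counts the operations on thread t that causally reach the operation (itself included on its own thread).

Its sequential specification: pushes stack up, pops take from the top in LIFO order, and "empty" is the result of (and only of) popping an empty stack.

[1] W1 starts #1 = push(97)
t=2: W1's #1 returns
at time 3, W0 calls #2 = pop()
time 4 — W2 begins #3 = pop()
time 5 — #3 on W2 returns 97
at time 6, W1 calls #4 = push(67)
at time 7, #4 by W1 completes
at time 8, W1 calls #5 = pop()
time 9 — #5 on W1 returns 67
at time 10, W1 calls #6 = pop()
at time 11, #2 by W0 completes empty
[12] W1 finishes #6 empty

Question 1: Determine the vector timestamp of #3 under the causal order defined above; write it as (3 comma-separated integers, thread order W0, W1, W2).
root op #1, invoked 1: fresh clock plus W1's own tick → (0, 1, 0)
root op #2, invoked 3: fresh clock plus W0's own tick → (1, 0, 0)
#3 (invocation 4): componentwise max over VC(#1)=(0, 1, 0), +1 at W2, giving (0, 1, 1)
#4 (invocation 6): componentwise max over VC(#1)=(0, 1, 0), +1 at W1, giving (0, 2, 0)
#5 (invocation 8): componentwise max over VC(#4)=(0, 2, 0), +1 at W1, giving (0, 3, 0)
#6 (invocation 10): componentwise max over VC(#5)=(0, 3, 0), +1 at W1, giving (0, 4, 0)
target: VC(#3) = (0, 1, 1)

(0, 1, 1)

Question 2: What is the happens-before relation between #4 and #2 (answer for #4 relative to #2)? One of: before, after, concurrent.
#4 spans [6,7], #2 spans [3,11]
the intervals overlap in both directions

concurrent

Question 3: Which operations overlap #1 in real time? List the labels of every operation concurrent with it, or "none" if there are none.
#1 runs from 1 to 2; window-overlapping ops are concurrent
#2 [3,11]: after
#3 [4,5]: after
#4 [6,7]: after
#5 [8,9]: after
#6 [10,12]: after

none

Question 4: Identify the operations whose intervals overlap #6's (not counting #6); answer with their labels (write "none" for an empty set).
concurrent with #6 ([10,12]): every op whose interval crosses 10..12
#1 [1,2]: before
#2 [3,11]: concurrent
#3 [4,5]: before
#4 [6,7]: before
#5 [8,9]: before

#2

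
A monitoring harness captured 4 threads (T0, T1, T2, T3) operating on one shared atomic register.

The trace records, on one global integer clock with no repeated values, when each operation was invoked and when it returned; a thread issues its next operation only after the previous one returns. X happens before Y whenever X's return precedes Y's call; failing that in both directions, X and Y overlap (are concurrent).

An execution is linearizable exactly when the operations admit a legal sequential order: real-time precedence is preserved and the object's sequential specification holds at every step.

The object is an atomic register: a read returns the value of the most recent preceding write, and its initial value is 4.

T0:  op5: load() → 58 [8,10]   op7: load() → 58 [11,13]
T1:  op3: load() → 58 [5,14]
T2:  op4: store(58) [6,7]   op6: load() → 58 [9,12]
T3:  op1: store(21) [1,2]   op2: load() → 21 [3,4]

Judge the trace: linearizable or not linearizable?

one valid linearization: op1, op2, op4, op3, op5, op6, op7
1. op1 store(21), leaving value 21
2. op2 load() → 21, leaving value 21
3. op4 store(58), leaving value 58
4. op3 load() → 58, leaving value 58
5. op5 load() → 58, leaving value 58
6. op6 load() → 58, leaving value 58
7. op7 load() → 58, leaving value 58

linearizable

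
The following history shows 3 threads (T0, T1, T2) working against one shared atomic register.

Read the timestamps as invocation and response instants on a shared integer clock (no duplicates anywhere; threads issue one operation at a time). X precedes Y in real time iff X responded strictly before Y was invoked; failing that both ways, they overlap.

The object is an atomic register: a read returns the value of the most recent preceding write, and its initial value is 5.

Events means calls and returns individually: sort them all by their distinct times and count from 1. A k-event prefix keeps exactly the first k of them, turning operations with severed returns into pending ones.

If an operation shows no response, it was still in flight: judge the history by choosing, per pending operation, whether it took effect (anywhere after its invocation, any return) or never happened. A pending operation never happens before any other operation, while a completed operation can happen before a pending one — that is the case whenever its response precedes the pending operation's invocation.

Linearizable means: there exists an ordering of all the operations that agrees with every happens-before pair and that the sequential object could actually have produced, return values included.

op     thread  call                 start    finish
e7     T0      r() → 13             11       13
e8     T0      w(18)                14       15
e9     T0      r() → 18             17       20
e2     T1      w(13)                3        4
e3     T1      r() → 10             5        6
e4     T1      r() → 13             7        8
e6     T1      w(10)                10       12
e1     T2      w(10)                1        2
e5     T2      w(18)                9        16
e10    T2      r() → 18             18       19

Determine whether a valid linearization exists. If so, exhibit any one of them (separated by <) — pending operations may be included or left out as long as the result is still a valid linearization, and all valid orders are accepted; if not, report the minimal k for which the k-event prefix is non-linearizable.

prefix check: 1..5 passes, 1..6 fails once e3's time-6 response joins
one real-time candidate order over the 3 completed operations — the atomic register replay rejects it
e.g. e1, e2, e3: illegal at step 3, since e3 r() → 10 cannot apply there

not linearizable — minimal violating prefix: 6 events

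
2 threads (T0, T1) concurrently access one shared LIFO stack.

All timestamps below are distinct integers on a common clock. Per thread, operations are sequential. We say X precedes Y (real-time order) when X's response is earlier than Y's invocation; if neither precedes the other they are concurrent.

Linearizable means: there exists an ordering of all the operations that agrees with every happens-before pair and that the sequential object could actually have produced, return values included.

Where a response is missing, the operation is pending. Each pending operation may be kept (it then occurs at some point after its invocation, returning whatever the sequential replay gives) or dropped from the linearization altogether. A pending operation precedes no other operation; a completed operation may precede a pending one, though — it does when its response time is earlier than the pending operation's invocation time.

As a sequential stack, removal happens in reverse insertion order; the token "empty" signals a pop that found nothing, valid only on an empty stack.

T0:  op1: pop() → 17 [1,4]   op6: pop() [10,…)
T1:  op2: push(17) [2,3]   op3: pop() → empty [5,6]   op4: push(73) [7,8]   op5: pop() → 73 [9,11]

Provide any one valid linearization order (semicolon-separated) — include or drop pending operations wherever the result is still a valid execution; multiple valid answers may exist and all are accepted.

op2; op1; op3; op4; op5

1. op2 push(17), leaving stack <17>
2. op1 pop() → 17, leaving stack <>
3. op3 pop() → empty, leaving stack <>
4. op4 push(73), leaving stack <73>
5. op5 pop() → 73, leaving stack <>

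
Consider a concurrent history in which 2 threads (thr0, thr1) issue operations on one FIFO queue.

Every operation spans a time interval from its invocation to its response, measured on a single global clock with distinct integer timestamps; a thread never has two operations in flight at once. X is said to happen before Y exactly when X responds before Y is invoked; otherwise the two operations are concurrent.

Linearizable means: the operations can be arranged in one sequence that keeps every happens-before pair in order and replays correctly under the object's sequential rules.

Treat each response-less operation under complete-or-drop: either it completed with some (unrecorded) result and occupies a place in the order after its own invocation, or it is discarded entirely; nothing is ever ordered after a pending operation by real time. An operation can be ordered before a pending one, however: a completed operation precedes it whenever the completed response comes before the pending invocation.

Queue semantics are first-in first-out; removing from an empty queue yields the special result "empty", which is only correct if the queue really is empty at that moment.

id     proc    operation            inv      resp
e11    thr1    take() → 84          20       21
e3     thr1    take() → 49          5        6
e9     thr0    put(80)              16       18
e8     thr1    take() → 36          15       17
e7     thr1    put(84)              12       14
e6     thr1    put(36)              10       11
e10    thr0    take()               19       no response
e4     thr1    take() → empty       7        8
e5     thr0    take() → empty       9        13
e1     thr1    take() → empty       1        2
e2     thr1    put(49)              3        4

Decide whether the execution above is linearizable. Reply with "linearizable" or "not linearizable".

witness order: e1, e2, e3, e4, e5, e6, e7, e8, e9, e11
after step 1 (e1 take() → empty): queue <>
after step 2 (e2 put(49)): queue <49>
after step 3 (e3 take() → 49): queue <>
after step 4 (e4 take() → empty): queue <>
after step 5 (e5 take() → empty): queue <>
after step 6 (e6 put(36)): queue <36>
after step 7 (e7 put(84)): queue <36,84>
after step 8 (e8 take() → 36): queue <84>
after step 9 (e9 put(80)): queue <84,80>
after step 10 (e11 take() → 84): queue <80>

linearizable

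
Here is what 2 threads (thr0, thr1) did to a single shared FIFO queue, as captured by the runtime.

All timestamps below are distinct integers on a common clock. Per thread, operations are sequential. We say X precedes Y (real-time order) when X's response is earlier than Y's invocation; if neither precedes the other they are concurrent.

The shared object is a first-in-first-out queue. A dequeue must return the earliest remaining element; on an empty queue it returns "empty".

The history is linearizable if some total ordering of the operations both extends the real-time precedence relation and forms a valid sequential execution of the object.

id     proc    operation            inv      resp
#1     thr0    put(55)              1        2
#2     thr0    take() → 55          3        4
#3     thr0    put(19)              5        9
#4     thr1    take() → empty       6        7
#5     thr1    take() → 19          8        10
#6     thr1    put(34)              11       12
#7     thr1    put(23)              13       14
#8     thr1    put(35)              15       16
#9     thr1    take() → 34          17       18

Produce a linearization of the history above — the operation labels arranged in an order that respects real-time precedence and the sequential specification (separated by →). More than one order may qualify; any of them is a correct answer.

#1 → #2 → #4 → #3 → #5 → #6 → #7 → #8 → #9

step 1: #1 put(55) — queue <55>
step 2: #2 take() → 55 — queue <>
step 3: #4 take() → empty — queue <>
step 4: #3 put(19) — queue <19>
step 5: #5 take() → 19 — queue <>
step 6: #6 put(34) — queue <34>
step 7: #7 put(23) — queue <34,23>
step 8: #8 put(35) — queue <34,23,35>
step 9: #9 take() → 34 — queue <23,35>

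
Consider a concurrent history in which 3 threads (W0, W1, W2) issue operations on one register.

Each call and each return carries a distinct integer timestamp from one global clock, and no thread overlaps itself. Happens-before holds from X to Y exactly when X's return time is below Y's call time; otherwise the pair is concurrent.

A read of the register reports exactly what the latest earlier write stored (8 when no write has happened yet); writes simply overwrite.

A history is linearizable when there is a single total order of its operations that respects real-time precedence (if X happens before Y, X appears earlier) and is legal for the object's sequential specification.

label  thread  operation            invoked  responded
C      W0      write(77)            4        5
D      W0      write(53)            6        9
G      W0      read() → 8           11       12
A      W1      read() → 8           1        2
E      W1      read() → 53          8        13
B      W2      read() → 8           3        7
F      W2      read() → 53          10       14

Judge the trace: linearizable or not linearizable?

not linearizable

events 1..11 are fine; event 12 — the response of G at time 12 — makes the prefix non-linearizable
all 3 real-time-respecting orders fail — 5 completed register operations, no legal replay
completion choices over the 2 pending operations (E, F) were checked; none helps
sample order A, B, C, D, G (pending dropped) stalls at step 5 — G read() → 8 has no legal effect
sample order A, C, B, D, G (pending dropped) stalls at step 3 — B read() → 8 has no legal effect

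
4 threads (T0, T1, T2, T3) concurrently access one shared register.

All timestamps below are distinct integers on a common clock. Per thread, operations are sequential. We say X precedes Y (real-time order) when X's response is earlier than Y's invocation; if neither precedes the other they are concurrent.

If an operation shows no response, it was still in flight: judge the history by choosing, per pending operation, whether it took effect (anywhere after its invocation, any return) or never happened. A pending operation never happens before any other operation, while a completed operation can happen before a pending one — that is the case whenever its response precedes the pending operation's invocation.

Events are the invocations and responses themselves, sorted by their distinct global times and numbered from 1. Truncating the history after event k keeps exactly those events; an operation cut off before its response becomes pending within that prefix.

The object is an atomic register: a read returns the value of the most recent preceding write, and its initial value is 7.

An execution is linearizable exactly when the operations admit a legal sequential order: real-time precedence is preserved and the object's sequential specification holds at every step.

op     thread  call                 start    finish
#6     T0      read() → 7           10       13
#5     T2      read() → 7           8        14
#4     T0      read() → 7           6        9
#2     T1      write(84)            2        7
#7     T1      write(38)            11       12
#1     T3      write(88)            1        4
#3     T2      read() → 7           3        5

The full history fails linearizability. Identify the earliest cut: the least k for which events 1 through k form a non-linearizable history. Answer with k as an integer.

9

a valid linearization of events 1..8 exists, for instance #3, #1, #2:
1. #3 read() → 7, leaving value 7
2. #1 write(88), leaving value 88
3. #2 write(84), leaving value 84
include event 9 — #4 responding at 9 — and every candidate order breaks
include/drop combinations of the 1 pending operation (#5) were all tried; none helps
sample order #1, #2, #3, #4 (pending dropped) stalls at step 3 — #3 read() → 7 has no legal effect
sample order #1, #3, #2, #4 (pending dropped) stalls at step 2 — #3 read() → 7 has no legal effect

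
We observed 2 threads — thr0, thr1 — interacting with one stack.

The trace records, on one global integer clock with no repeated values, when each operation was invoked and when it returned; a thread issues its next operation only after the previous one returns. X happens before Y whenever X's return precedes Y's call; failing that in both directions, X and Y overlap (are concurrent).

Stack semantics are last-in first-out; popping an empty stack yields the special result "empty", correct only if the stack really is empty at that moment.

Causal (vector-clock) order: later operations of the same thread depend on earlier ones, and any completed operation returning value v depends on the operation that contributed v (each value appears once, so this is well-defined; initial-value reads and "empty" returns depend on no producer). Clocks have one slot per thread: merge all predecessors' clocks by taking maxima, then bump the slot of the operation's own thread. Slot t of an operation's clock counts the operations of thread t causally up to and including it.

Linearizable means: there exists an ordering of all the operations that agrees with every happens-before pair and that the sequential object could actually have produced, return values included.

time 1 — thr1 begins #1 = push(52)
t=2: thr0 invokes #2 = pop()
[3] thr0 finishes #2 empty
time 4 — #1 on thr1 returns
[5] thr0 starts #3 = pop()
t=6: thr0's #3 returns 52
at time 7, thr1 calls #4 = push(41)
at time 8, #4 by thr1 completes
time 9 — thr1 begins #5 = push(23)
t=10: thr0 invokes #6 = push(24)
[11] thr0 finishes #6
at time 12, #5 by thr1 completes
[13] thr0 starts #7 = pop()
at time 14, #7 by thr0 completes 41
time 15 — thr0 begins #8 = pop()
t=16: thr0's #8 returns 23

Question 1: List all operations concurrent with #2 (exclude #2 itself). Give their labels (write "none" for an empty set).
Answer: #1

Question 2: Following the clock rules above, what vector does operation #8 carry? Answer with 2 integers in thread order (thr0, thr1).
Answer: (5, 3)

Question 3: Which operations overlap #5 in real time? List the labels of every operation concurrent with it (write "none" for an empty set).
Answer: #6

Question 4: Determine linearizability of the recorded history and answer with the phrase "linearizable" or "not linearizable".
not linearizable

already the first 14 events (up to #7's response at time 14) admit no linearization; the first 13 still do
7 completed operations, 4 real-time-consistent orders — every stack replay fails
e.g. #1, #2, #3, #4, #5, #6, #7: illegal at step 2, since #2 pop() → empty cannot apply there
e.g. #1, #2, #3, #4, #6, #5, #7: illegal at step 2, since #2 pop() → empty cannot apply there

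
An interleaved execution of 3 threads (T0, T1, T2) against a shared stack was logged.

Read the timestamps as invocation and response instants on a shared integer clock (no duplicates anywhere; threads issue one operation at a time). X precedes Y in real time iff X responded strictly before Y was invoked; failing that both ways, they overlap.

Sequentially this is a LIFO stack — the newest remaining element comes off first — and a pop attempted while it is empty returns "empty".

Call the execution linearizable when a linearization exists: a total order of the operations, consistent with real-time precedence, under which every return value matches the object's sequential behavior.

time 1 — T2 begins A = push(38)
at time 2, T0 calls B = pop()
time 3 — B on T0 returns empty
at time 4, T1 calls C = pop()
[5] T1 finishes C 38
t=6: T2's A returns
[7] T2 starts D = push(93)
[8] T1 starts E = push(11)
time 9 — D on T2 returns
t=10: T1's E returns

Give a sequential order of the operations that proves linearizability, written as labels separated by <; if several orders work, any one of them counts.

B < A < C < D < E

step 1: B pop() → empty — stack <>
step 2: A push(38) — stack <38>
step 3: C pop() → 38 — stack <>
step 4: D push(93) — stack <93>
step 5: E push(11) — stack <93,11>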